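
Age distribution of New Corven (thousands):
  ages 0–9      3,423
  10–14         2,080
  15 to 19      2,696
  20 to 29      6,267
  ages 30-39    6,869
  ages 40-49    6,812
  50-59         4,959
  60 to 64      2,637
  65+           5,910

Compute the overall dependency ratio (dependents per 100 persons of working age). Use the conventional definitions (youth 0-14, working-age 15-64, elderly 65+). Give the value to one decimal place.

Total dependency ratio: 37.7

0–14: 3,423 + 2,080 = 5,503
15–64: 2,696 + 6,267 + 6,869 + 6,812 + 4,959 + 2,637 = 30,240
65+: 5,910
Total dependency ratio = (5,503 + 5,910) / 30,240 × 100 = 11,413 / 30,240 × 100 = 37.7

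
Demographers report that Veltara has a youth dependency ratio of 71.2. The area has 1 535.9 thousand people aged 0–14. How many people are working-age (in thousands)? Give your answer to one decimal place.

Youth dependency ratio = youth / working-age × 100
71.2 = 1 535.9 / W × 100
⇒ 2 157.2

Working-age: 2 157.2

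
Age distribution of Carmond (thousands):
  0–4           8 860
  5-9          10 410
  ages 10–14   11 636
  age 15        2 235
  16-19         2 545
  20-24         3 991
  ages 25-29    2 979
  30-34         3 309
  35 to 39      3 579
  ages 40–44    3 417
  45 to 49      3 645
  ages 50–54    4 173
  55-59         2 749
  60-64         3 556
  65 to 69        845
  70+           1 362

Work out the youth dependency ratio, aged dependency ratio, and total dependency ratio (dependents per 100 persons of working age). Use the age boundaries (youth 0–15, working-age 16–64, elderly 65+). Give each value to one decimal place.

0–15: 8 860 + 10 410 + 11 636 + 2 235 = 33 141
16–64: 2 545 + 3 991 + 2 979 + 3 309 + 3 579 + 3 417 + 3 645 + 4 173 + 2 749 + 3 556 = 33 943
65+: 845 + 1 362 = 2 207
Youth dependency ratio = 33 141 / 33 943 × 100 = 97.6
Old-age dependency ratio = 2 207 / 33 943 × 100 = 6.5
Total dependency ratio = (33 141 + 2 207) / 33 943 × 100 = 35 348 / 33 943 × 100 = 104.1

Youth dependency ratio: 97.6
Old-age dependency ratio: 6.5
Total dependency ratio: 104.1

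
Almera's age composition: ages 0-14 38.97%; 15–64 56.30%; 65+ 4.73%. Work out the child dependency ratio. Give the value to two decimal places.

Youth dependency ratio: 69.22

Youth dependency ratio = 38.97 / 56.30 × 100 = 69.22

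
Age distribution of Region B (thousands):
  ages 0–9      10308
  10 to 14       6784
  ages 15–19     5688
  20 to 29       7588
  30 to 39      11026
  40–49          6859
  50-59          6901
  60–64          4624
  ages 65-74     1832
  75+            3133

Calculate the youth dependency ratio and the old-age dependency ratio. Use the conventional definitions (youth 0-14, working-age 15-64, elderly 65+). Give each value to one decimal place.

0–14: 10308 + 6784 = 17092
15–64: 5688 + 7588 + 11026 + 6859 + 6901 + 4624 = 42686
65+: 1832 + 3133 = 4965
Youth dependency ratio = 17092 / 42686 × 100 = 40.0
Old-age dependency ratio = 4965 / 42686 × 100 = 11.6

Youth dependency ratio: 40.0
Old-age dependency ratio: 11.6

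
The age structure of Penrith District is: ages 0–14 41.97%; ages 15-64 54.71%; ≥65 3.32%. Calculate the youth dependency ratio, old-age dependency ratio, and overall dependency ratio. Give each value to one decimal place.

Youth dependency ratio = 41.97 / 54.71 × 100 = 76.7
Old-age dependency ratio = 3.32 / 54.71 × 100 = 6.1
Total dependency ratio = (41.97 + 3.32) / 54.71 × 100 = 45.29 / 54.71 × 100 = 82.8

Youth dependency ratio: 76.7
Old-age dependency ratio: 6.1
Total dependency ratio: 82.8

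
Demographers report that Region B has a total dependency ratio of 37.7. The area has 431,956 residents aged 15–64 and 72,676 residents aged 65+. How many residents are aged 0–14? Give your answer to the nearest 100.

Total dependency ratio = (youth + elderly) / working-age × 100
37.7 = (Y + 72,676) / 431,956 × 100
⇒ 90,200

Aged 0–14: 90,200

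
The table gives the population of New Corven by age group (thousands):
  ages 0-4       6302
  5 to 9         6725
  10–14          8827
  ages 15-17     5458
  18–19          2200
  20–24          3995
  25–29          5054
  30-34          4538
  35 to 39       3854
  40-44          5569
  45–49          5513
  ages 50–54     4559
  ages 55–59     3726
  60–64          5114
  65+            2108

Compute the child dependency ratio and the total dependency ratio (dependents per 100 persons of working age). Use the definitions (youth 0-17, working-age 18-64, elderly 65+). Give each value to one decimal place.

Youth dependency ratio: 61.9
Total dependency ratio: 66.7

0–17: 6302 + 6725 + 8827 + 5458 = 27312
18–64: 2200 + 3995 + 5054 + 4538 + 3854 + 5569 + 5513 + 4559 + 3726 + 5114 = 44122
65+: 2108
Youth dependency ratio = 27312 / 44122 × 100 = 61.9
Total dependency ratio = (27312 + 2108) / 44122 × 100 = 29420 / 44122 × 100 = 66.7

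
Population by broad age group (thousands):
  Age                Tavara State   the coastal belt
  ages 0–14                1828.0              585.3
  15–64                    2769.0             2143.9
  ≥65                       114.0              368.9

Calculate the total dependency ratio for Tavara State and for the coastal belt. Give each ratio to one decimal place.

Tavara State: (1828.0 + 114.0) / 2769.0 × 100 = 1942.0 / 2769.0 × 100 = 70.1
the coastal belt: (585.3 + 368.9) / 2143.9 × 100 = 954.2 / 2143.9 × 100 = 44.5

Tavara State: 70.1
the coastal belt: 44.5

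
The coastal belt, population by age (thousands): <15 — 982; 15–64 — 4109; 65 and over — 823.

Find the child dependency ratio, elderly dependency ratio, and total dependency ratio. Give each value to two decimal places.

Youth dependency ratio = 982 / 4109 × 100 = 23.90
Old-age dependency ratio = 823 / 4109 × 100 = 20.03
Total dependency ratio = (982 + 823) / 4109 × 100 = 1805 / 4109 × 100 = 43.93

Youth dependency ratio: 23.90
Old-age dependency ratio: 20.03
Total dependency ratio: 43.93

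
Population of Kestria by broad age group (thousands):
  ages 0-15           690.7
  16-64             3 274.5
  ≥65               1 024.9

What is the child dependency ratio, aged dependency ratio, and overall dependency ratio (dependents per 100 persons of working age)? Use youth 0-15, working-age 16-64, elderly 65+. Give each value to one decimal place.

Youth dependency ratio = 690.7 / 3 274.5 × 100 = 21.1
Old-age dependency ratio = 1 024.9 / 3 274.5 × 100 = 31.3
Total dependency ratio = (690.7 + 1 024.9) / 3 274.5 × 100 = 1 715.6 / 3 274.5 × 100 = 52.4

Youth dependency ratio: 21.1
Old-age dependency ratio: 31.3
Total dependency ratio: 52.4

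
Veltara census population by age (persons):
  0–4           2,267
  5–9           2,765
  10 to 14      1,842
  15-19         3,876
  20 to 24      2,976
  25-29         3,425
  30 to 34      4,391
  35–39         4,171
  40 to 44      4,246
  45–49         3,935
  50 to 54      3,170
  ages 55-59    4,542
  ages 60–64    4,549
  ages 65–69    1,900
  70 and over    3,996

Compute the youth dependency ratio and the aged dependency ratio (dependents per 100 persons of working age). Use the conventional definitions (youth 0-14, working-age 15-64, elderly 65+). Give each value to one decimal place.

0–14: 2,267 + 2,765 + 1,842 = 6,874
15–64: 3,876 + 2,976 + 3,425 + 4,391 + 4,171 + 4,246 + 3,935 + 3,170 + 4,542 + 4,549 = 39,281
65+: 1,900 + 3,996 = 5,896
Youth dependency ratio = 6,874 / 39,281 × 100 = 17.5
Old-age dependency ratio = 5,896 / 39,281 × 100 = 15.0

Youth dependency ratio: 17.5
Old-age dependency ratio: 15.0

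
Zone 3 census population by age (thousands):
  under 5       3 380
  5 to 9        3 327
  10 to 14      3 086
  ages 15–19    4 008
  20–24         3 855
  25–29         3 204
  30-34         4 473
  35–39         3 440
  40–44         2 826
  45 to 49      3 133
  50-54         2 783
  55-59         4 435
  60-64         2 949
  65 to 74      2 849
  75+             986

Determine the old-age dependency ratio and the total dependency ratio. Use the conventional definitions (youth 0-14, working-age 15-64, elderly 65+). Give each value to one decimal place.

0–14: 3 380 + 3 327 + 3 086 = 9 793
15–64: 4 008 + 3 855 + 3 204 + 4 473 + 3 440 + 2 826 + 3 133 + 2 783 + 4 435 + 2 949 = 35 106
65+: 2 849 + 986 = 3 835
Old-age dependency ratio = 3 835 / 35 106 × 100 = 10.9
Total dependency ratio = (9 793 + 3 835) / 35 106 × 100 = 13 628 / 35 106 × 100 = 38.8

Old-age dependency ratio: 10.9
Total dependency ratio: 38.8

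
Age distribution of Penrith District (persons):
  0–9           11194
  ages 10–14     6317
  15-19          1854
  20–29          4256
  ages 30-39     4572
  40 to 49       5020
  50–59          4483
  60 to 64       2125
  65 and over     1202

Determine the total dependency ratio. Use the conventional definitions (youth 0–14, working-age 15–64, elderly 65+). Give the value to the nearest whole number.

Total dependency ratio: 84

0–14: 11194 + 6317 = 17511
15–64: 1854 + 4256 + 4572 + 5020 + 4483 + 2125 = 22310
65+: 1202
Total dependency ratio = (17511 + 1202) / 22310 × 100 = 18713 / 22310 × 100 = 84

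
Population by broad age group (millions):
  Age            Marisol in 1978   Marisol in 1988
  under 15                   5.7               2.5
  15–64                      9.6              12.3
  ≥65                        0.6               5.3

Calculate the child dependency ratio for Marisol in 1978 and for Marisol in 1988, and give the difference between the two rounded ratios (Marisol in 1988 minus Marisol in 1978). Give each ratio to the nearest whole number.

Marisol in 1978: 59
Marisol in 1988: 20
Difference: -39

Marisol in 1978: 5.7 / 9.6 × 100 = 59
Marisol in 1988: 2.5 / 12.3 × 100 = 20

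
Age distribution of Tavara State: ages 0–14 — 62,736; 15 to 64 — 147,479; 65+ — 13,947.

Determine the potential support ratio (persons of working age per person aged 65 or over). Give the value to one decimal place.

Potential support ratio = 147,479 / 13,947 = 10.6

Potential support ratio: 10.6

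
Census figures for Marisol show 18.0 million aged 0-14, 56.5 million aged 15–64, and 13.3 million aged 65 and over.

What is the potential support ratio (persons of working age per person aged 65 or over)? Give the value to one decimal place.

Potential support ratio = 56.5 / 13.3 = 4.2

Potential support ratio: 4.2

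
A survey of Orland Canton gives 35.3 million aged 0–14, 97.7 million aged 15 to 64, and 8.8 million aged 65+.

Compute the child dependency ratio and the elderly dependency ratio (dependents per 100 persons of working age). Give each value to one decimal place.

Youth dependency ratio = 35.3 / 97.7 × 100 = 36.1
Old-age dependency ratio = 8.8 / 97.7 × 100 = 9.0

Youth dependency ratio: 36.1
Old-age dependency ratio: 9.0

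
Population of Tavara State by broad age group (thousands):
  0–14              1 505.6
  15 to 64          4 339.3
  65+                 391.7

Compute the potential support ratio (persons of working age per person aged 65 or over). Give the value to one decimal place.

Potential support ratio: 11.1

Potential support ratio = 4 339.3 / 391.7 = 11.1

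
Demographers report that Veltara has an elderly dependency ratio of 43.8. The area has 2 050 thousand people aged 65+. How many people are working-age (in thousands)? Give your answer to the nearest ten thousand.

Old-age dependency ratio = elderly / working-age × 100
43.8 = 2 050 / W × 100
⇒ 4 680

Working-age: 4 680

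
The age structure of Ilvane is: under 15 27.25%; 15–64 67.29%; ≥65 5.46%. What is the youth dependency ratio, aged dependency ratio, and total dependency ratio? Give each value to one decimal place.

Youth dependency ratio = 27.25 / 67.29 × 100 = 40.5
Old-age dependency ratio = 5.46 / 67.29 × 100 = 8.1
Total dependency ratio = (27.25 + 5.46) / 67.29 × 100 = 32.71 / 67.29 × 100 = 48.6

Youth dependency ratio: 40.5
Old-age dependency ratio: 8.1
Total dependency ratio: 48.6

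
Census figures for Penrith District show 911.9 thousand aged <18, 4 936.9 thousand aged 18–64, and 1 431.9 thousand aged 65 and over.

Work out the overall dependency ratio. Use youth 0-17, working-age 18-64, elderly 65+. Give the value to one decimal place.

Total dependency ratio = (911.9 + 1 431.9) / 4 936.9 × 100 = 2 343.8 / 4 936.9 × 100 = 47.5

Total dependency ratio: 47.5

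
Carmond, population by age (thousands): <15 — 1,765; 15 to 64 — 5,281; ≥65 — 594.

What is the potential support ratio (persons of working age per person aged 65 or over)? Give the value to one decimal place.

Potential support ratio = 5,281 / 594 = 8.9

Potential support ratio: 8.9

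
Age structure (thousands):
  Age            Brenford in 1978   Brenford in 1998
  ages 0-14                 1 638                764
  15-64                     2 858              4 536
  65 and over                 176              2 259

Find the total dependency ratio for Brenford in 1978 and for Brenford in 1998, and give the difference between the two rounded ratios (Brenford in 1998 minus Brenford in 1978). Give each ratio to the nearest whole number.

Brenford in 1978: 63
Brenford in 1998: 67
Difference: +4

Brenford in 1978: (1 638 + 176) / 2 858 × 100 = 1 814 / 2 858 × 100 = 63
Brenford in 1998: (764 + 2 259) / 4 536 × 100 = 3 023 / 4 536 × 100 = 67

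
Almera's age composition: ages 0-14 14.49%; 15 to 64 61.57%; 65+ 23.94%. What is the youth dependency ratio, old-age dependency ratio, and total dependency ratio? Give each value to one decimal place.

Youth dependency ratio: 23.5
Old-age dependency ratio: 38.9
Total dependency ratio: 62.4

Youth dependency ratio = 14.49 / 61.57 × 100 = 23.5
Old-age dependency ratio = 23.94 / 61.57 × 100 = 38.9
Total dependency ratio = (14.49 + 23.94) / 61.57 × 100 = 38.43 / 61.57 × 100 = 62.4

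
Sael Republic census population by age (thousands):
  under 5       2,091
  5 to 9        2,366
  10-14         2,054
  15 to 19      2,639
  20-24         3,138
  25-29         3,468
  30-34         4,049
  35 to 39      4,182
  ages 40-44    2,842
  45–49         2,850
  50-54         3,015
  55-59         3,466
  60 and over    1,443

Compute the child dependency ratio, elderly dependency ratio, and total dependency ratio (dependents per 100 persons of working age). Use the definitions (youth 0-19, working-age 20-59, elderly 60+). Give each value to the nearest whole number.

0–19: 2,091 + 2,366 + 2,054 + 2,639 = 9,150
20–59: 3,138 + 3,468 + 4,049 + 4,182 + 2,842 + 2,850 + 3,015 + 3,466 = 27,010
60+: 1,443
Youth dependency ratio = 9,150 / 27,010 × 100 = 34
Old-age dependency ratio = 1,443 / 27,010 × 100 = 5
Total dependency ratio = (9,150 + 1,443) / 27,010 × 100 = 10,593 / 27,010 × 100 = 39

Youth dependency ratio: 34
Old-age dependency ratio: 5
Total dependency ratio: 39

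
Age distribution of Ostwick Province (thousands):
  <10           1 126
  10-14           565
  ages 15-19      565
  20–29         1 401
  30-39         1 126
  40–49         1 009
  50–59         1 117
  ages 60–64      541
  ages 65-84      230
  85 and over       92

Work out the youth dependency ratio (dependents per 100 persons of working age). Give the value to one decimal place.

0–14: 1 126 + 565 = 1 691
15–64: 565 + 1 401 + 1 126 + 1 009 + 1 117 + 541 = 5 759
65+: 230 + 92 = 322
Youth dependency ratio = 1 691 / 5 759 × 100 = 29.4

Youth dependency ratio: 29.4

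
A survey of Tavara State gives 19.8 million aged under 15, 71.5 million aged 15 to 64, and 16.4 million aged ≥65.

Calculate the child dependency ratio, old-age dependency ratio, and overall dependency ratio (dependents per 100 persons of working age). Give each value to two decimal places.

Youth dependency ratio: 27.69
Old-age dependency ratio: 22.94
Total dependency ratio: 50.63

Youth dependency ratio = 19.8 / 71.5 × 100 = 27.69
Old-age dependency ratio = 16.4 / 71.5 × 100 = 22.94
Total dependency ratio = (19.8 + 16.4) / 71.5 × 100 = 36.2 / 71.5 × 100 = 50.63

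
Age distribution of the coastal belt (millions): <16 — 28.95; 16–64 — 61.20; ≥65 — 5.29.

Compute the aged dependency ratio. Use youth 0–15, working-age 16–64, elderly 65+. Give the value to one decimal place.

Old-age dependency ratio = 5.29 / 61.20 × 100 = 8.6

Old-age dependency ratio: 8.6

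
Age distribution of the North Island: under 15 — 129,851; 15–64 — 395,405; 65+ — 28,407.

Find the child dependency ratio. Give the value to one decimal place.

Youth dependency ratio: 32.8

Youth dependency ratio = 129,851 / 395,405 × 100 = 32.8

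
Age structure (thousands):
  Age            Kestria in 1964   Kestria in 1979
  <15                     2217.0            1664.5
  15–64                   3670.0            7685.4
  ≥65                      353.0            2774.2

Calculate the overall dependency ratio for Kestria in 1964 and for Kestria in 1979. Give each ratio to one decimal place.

Kestria in 1964: 70.0
Kestria in 1979: 57.8

Kestria in 1964: (2217.0 + 353.0) / 3670.0 × 100 = 2570.0 / 3670.0 × 100 = 70.0
Kestria in 1979: (1664.5 + 2774.2) / 7685.4 × 100 = 4438.7 / 7685.4 × 100 = 57.8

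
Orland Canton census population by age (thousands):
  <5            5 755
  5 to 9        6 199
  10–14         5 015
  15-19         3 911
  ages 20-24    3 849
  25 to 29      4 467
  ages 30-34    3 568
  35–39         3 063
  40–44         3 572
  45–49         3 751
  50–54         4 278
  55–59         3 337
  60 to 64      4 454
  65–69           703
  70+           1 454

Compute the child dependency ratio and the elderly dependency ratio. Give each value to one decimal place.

Youth dependency ratio: 44.4
Old-age dependency ratio: 5.6

0–14: 5 755 + 6 199 + 5 015 = 16 969
15–64: 3 911 + 3 849 + 4 467 + 3 568 + 3 063 + 3 572 + 3 751 + 4 278 + 3 337 + 4 454 = 38 250
65+: 703 + 1 454 = 2 157
Youth dependency ratio = 16 969 / 38 250 × 100 = 44.4
Old-age dependency ratio = 2 157 / 38 250 × 100 = 5.6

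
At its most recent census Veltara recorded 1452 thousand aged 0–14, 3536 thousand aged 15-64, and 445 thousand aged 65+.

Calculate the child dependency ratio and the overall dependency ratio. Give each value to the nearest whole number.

Youth dependency ratio: 41
Total dependency ratio: 54

Youth dependency ratio = 1452 / 3536 × 100 = 41
Total dependency ratio = (1452 + 445) / 3536 × 100 = 1897 / 3536 × 100 = 54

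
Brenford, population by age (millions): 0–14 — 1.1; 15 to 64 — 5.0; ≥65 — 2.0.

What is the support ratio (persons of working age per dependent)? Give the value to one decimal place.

Support ratio: 1.6

Support ratio = 5.0 / (1.1 + 2.0) = 5.0 / 3.1 = 1.6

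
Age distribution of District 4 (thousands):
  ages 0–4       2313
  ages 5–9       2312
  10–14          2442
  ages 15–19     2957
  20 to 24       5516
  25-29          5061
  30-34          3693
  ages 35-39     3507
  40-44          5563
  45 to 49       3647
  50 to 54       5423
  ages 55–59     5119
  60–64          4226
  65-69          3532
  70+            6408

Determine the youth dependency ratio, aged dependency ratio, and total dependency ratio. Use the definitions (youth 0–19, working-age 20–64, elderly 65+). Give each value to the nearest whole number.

Youth dependency ratio: 24
Old-age dependency ratio: 24
Total dependency ratio: 48

0–19: 2313 + 2312 + 2442 + 2957 = 10024
20–64: 5516 + 5061 + 3693 + 3507 + 5563 + 3647 + 5423 + 5119 + 4226 = 41755
65+: 3532 + 6408 = 9940
Youth dependency ratio = 10024 / 41755 × 100 = 24
Old-age dependency ratio = 9940 / 41755 × 100 = 24
Total dependency ratio = (10024 + 9940) / 41755 × 100 = 19964 / 41755 × 100 = 48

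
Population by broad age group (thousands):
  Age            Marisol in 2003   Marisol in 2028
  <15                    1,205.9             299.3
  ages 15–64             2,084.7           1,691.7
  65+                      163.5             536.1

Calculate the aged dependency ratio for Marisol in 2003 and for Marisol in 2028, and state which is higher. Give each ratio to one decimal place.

Marisol in 2003: 7.8
Marisol in 2028: 31.7
Higher: Marisol in 2028

Marisol in 2003: 163.5 / 2,084.7 × 100 = 7.8
Marisol in 2028: 536.1 / 1,691.7 × 100 = 31.7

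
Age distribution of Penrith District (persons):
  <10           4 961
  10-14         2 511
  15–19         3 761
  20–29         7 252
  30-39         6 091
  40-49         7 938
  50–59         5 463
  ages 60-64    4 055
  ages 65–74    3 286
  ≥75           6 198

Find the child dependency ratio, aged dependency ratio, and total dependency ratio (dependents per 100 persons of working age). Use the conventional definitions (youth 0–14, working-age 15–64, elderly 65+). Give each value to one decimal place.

0–14: 4 961 + 2 511 = 7 472
15–64: 3 761 + 7 252 + 6 091 + 7 938 + 5 463 + 4 055 = 34 560
65+: 3 286 + 6 198 = 9 484
Youth dependency ratio = 7 472 / 34 560 × 100 = 21.6
Old-age dependency ratio = 9 484 / 34 560 × 100 = 27.4
Total dependency ratio = (7 472 + 9 484) / 34 560 × 100 = 16 956 / 34 560 × 100 = 49.1

Youth dependency ratio: 21.6
Old-age dependency ratio: 27.4
Total dependency ratio: 49.1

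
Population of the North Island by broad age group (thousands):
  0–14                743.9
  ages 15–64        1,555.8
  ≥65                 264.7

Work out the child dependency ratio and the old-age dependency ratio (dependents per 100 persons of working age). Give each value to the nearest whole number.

Youth dependency ratio = 743.9 / 1,555.8 × 100 = 48
Old-age dependency ratio = 264.7 / 1,555.8 × 100 = 17

Youth dependency ratio: 48
Old-age dependency ratio: 17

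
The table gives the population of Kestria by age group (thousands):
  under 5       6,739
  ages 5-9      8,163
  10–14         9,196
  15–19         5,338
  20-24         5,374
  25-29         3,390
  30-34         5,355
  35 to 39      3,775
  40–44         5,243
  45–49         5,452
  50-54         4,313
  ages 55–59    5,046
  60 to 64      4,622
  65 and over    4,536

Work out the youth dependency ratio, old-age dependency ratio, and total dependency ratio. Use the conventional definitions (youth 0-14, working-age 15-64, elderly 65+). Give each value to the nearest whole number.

Youth dependency ratio: 50
Old-age dependency ratio: 9
Total dependency ratio: 60

0–14: 6,739 + 8,163 + 9,196 = 24,098
15–64: 5,338 + 5,374 + 3,390 + 5,355 + 3,775 + 5,243 + 5,452 + 4,313 + 5,046 + 4,622 = 47,908
65+: 4,536
Youth dependency ratio = 24,098 / 47,908 × 100 = 50
Old-age dependency ratio = 4,536 / 47,908 × 100 = 9
Total dependency ratio = (24,098 + 4,536) / 47,908 × 100 = 28,634 / 47,908 × 100 = 60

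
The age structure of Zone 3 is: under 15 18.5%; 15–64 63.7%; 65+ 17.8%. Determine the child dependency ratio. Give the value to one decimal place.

Youth dependency ratio: 29.0

Youth dependency ratio = 18.5 / 63.7 × 100 = 29.0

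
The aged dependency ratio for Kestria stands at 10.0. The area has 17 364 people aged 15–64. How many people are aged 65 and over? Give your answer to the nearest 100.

Aged 65 and over: 1 700

Old-age dependency ratio = elderly / working-age × 100
10.0 = E / 17 364 × 100
⇒ 1 700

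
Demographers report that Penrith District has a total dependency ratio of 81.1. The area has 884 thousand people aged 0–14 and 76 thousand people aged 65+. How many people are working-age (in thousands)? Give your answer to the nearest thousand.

Working-age: 1 184

Total dependency ratio = (youth + elderly) / working-age × 100
81.1 = (884 + 76) / W × 100
⇒ 1 184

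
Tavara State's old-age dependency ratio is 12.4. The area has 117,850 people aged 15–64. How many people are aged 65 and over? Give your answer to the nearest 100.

Old-age dependency ratio = elderly / working-age × 100
12.4 = E / 117,850 × 100
⇒ 14,600

Aged 65 and over: 14,600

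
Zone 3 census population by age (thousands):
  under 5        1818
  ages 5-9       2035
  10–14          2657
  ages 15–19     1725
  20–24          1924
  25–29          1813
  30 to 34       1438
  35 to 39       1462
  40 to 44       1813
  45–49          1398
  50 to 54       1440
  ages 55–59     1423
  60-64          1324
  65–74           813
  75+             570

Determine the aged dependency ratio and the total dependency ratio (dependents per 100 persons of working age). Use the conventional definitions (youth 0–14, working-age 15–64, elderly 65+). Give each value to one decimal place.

Old-age dependency ratio: 8.8
Total dependency ratio: 50.1

0–14: 1818 + 2035 + 2657 = 6510
15–64: 1725 + 1924 + 1813 + 1438 + 1462 + 1813 + 1398 + 1440 + 1423 + 1324 = 15760
65+: 813 + 570 = 1383
Old-age dependency ratio = 1383 / 15760 × 100 = 8.8
Total dependency ratio = (6510 + 1383) / 15760 × 100 = 7893 / 15760 × 100 = 50.1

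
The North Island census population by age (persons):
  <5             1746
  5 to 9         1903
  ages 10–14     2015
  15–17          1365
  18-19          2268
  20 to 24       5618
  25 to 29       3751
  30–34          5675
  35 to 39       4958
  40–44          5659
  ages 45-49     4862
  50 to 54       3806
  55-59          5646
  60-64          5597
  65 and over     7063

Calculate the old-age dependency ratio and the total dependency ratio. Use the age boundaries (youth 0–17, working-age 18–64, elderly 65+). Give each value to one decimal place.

Old-age dependency ratio: 14.8
Total dependency ratio: 29.5

0–17: 1746 + 1903 + 2015 + 1365 = 7029
18–64: 2268 + 5618 + 3751 + 5675 + 4958 + 5659 + 4862 + 3806 + 5646 + 5597 = 47840
65+: 7063
Old-age dependency ratio = 7063 / 47840 × 100 = 14.8
Total dependency ratio = (7029 + 7063) / 47840 × 100 = 14092 / 47840 × 100 = 29.5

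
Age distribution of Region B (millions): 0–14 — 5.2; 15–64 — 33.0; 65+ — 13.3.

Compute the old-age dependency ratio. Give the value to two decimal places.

Old-age dependency ratio: 40.30

Old-age dependency ratio = 13.3 / 33.0 × 100 = 40.30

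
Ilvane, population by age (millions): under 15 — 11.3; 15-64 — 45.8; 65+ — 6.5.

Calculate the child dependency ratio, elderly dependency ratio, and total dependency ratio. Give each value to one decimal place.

Youth dependency ratio = 11.3 / 45.8 × 100 = 24.7
Old-age dependency ratio = 6.5 / 45.8 × 100 = 14.2
Total dependency ratio = (11.3 + 6.5) / 45.8 × 100 = 17.8 / 45.8 × 100 = 38.9

Youth dependency ratio: 24.7
Old-age dependency ratio: 14.2
Total dependency ratio: 38.9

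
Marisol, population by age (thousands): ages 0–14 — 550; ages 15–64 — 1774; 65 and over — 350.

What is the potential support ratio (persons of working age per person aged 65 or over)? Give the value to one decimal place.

Potential support ratio: 5.1

Potential support ratio = 1774 / 350 = 5.1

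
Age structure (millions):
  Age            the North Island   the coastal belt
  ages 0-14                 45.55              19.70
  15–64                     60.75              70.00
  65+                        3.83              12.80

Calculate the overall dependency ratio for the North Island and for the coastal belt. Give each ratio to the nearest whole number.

the North Island: 81
the coastal belt: 46

the North Island: (45.55 + 3.83) / 60.75 × 100 = 49.38 / 60.75 × 100 = 81
the coastal belt: (19.70 + 12.80) / 70.00 × 100 = 32.50 / 70.00 × 100 = 46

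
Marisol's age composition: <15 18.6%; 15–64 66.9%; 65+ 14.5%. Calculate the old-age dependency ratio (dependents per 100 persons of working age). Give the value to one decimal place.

Old-age dependency ratio: 21.7

Old-age dependency ratio = 14.5 / 66.9 × 100 = 21.7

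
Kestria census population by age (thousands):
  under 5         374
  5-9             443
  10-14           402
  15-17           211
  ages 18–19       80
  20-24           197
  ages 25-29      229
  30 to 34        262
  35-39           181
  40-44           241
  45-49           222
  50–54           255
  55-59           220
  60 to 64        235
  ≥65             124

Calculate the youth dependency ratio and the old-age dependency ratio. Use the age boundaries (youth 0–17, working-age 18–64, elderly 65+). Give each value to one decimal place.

Youth dependency ratio: 67.4
Old-age dependency ratio: 5.8

0–17: 374 + 443 + 402 + 211 = 1 430
18–64: 80 + 197 + 229 + 262 + 181 + 241 + 222 + 255 + 220 + 235 = 2 122
65+: 124
Youth dependency ratio = 1 430 / 2 122 × 100 = 67.4
Old-age dependency ratio = 124 / 2 122 × 100 = 5.8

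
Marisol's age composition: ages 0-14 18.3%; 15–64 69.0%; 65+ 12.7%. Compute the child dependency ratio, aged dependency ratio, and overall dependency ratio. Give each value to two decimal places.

Youth dependency ratio = 18.3 / 69.0 × 100 = 26.52
Old-age dependency ratio = 12.7 / 69.0 × 100 = 18.41
Total dependency ratio = (18.3 + 12.7) / 69.0 × 100 = 31.0 / 69.0 × 100 = 44.93

Youth dependency ratio: 26.52
Old-age dependency ratio: 18.41
Total dependency ratio: 44.93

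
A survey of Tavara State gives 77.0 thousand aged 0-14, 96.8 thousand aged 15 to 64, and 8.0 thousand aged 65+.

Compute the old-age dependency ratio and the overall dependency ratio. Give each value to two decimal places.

Old-age dependency ratio = 8.0 / 96.8 × 100 = 8.26
Total dependency ratio = (77.0 + 8.0) / 96.8 × 100 = 85.0 / 96.8 × 100 = 87.81

Old-age dependency ratio: 8.26
Total dependency ratio: 87.81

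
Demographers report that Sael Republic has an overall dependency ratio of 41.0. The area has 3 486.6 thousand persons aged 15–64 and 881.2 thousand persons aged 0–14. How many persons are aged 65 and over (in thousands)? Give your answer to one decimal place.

Total dependency ratio = (youth + elderly) / working-age × 100
41.0 = (881.2 + E) / 3 486.6 × 100
⇒ 548.3

Aged 65 and over: 548.3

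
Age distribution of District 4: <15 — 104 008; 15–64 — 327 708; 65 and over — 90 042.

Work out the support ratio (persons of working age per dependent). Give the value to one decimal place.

Support ratio = 327 708 / (104 008 + 90 042) = 327 708 / 194 050 = 1.7

Support ratio: 1.7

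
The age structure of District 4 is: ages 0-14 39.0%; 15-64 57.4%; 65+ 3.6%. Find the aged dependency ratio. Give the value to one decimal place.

Old-age dependency ratio: 6.3

Old-age dependency ratio = 3.6 / 57.4 × 100 = 6.3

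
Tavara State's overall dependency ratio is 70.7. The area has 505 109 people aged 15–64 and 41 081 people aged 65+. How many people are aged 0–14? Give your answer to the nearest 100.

Aged 0–14: 316 000

Total dependency ratio = (youth + elderly) / working-age × 100
70.7 = (Y + 41 081) / 505 109 × 100
⇒ 316 000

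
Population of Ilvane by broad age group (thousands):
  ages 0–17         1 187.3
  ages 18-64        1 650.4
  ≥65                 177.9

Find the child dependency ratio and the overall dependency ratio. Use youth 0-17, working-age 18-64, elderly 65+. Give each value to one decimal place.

Youth dependency ratio: 71.9
Total dependency ratio: 82.7

Youth dependency ratio = 1 187.3 / 1 650.4 × 100 = 71.9
Total dependency ratio = (1 187.3 + 177.9) / 1 650.4 × 100 = 1 365.2 / 1 650.4 × 100 = 82.7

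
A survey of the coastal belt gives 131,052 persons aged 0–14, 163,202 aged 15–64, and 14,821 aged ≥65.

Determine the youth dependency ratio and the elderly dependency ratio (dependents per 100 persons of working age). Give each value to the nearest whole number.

Youth dependency ratio: 80
Old-age dependency ratio: 9

Youth dependency ratio = 131,052 / 163,202 × 100 = 80
Old-age dependency ratio = 14,821 / 163,202 × 100 = 9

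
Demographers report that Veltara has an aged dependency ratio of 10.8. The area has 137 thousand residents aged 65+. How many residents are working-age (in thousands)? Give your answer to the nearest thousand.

Working-age: 1,269

Old-age dependency ratio = elderly / working-age × 100
10.8 = 137 / W × 100
⇒ 1,269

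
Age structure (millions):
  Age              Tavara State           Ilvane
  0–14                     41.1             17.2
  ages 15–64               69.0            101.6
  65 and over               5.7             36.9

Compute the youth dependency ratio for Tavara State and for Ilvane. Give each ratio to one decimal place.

Tavara State: 59.6
Ilvane: 16.9

Tavara State: 41.1 / 69.0 × 100 = 59.6
Ilvane: 17.2 / 101.6 × 100 = 16.9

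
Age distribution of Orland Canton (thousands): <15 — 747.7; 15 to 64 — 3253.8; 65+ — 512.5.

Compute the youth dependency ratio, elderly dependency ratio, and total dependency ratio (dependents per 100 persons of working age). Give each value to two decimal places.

Youth dependency ratio = 747.7 / 3253.8 × 100 = 22.98
Old-age dependency ratio = 512.5 / 3253.8 × 100 = 15.75
Total dependency ratio = (747.7 + 512.5) / 3253.8 × 100 = 1260.2 / 3253.8 × 100 = 38.73

Youth dependency ratio: 22.98
Old-age dependency ratio: 15.75
Total dependency ratio: 38.73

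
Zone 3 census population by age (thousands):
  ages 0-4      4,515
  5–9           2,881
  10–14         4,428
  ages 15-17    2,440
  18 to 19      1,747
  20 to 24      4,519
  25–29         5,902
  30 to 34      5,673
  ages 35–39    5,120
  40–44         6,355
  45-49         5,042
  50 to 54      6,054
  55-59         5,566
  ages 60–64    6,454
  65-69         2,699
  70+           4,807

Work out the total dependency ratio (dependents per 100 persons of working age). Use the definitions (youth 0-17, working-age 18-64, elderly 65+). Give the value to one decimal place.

Total dependency ratio: 41.5

0–17: 4,515 + 2,881 + 4,428 + 2,440 = 14,264
18–64: 1,747 + 4,519 + 5,902 + 5,673 + 5,120 + 6,355 + 5,042 + 6,054 + 5,566 + 6,454 = 52,432
65+: 2,699 + 4,807 = 7,506
Total dependency ratio = (14,264 + 7,506) / 52,432 × 100 = 21,770 / 52,432 × 100 = 41.5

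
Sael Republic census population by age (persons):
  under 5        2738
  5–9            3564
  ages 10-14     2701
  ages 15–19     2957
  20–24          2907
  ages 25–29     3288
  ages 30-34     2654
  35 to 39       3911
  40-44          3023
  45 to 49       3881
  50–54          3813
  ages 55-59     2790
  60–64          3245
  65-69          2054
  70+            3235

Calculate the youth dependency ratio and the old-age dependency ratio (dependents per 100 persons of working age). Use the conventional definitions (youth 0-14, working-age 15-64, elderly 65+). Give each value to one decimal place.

0–14: 2738 + 3564 + 2701 = 9003
15–64: 2957 + 2907 + 3288 + 2654 + 3911 + 3023 + 3881 + 3813 + 2790 + 3245 = 32469
65+: 2054 + 3235 = 5289
Youth dependency ratio = 9003 / 32469 × 100 = 27.7
Old-age dependency ratio = 5289 / 32469 × 100 = 16.3

Youth dependency ratio: 27.7
Old-age dependency ratio: 16.3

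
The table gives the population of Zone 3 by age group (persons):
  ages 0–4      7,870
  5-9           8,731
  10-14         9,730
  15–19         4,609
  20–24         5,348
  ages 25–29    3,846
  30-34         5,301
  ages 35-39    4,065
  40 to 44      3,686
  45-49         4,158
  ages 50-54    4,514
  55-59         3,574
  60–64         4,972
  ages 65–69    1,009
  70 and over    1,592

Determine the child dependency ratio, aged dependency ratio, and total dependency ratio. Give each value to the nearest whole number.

Youth dependency ratio: 60
Old-age dependency ratio: 6
Total dependency ratio: 66

0–14: 7,870 + 8,731 + 9,730 = 26,331
15–64: 4,609 + 5,348 + 3,846 + 5,301 + 4,065 + 3,686 + 4,158 + 4,514 + 3,574 + 4,972 = 44,073
65+: 1,009 + 1,592 = 2,601
Youth dependency ratio = 26,331 / 44,073 × 100 = 60
Old-age dependency ratio = 2,601 / 44,073 × 100 = 6
Total dependency ratio = (26,331 + 2,601) / 44,073 × 100 = 28,932 / 44,073 × 100 = 66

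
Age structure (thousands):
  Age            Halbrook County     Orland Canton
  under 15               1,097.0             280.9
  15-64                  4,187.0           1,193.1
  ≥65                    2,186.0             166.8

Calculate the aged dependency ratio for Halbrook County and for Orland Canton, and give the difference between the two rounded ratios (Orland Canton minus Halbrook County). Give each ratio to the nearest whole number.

Halbrook County: 52
Orland Canton: 14
Difference: -38

Halbrook County: 2,186.0 / 4,187.0 × 100 = 52
Orland Canton: 166.8 / 1,193.1 × 100 = 14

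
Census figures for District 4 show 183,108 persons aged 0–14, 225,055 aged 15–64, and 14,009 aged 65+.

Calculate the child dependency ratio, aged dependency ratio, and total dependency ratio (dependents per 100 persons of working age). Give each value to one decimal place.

Youth dependency ratio = 183,108 / 225,055 × 100 = 81.4
Old-age dependency ratio = 14,009 / 225,055 × 100 = 6.2
Total dependency ratio = (183,108 + 14,009) / 225,055 × 100 = 197,117 / 225,055 × 100 = 87.6

Youth dependency ratio: 81.4
Old-age dependency ratio: 6.2
Total dependency ratio: 87.6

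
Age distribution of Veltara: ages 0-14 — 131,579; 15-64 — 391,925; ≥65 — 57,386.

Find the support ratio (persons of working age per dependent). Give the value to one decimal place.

Support ratio: 2.1

Support ratio = 391,925 / (131,579 + 57,386) = 391,925 / 188,965 = 2.1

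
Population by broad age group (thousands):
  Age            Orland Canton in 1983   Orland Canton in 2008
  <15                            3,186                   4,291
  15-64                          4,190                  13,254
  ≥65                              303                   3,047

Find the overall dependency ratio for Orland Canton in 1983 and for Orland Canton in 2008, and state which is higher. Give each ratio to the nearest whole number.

Orland Canton in 1983: (3,186 + 303) / 4,190 × 100 = 3,489 / 4,190 × 100 = 83
Orland Canton in 2008: (4,291 + 3,047) / 13,254 × 100 = 7,338 / 13,254 × 100 = 55

Orland Canton in 1983: 83
Orland Canton in 2008: 55
Higher: Orland Canton in 1983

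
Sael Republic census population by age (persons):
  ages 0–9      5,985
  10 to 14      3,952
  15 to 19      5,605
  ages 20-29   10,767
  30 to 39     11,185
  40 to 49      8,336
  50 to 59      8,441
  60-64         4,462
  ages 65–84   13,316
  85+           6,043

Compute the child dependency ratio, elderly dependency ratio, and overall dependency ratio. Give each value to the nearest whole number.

Youth dependency ratio: 20
Old-age dependency ratio: 40
Total dependency ratio: 60

0–14: 5,985 + 3,952 = 9,937
15–64: 5,605 + 10,767 + 11,185 + 8,336 + 8,441 + 4,462 = 48,796
65+: 13,316 + 6,043 = 19,359
Youth dependency ratio = 9,937 / 48,796 × 100 = 20
Old-age dependency ratio = 19,359 / 48,796 × 100 = 40
Total dependency ratio = (9,937 + 19,359) / 48,796 × 100 = 29,296 / 48,796 × 100 = 60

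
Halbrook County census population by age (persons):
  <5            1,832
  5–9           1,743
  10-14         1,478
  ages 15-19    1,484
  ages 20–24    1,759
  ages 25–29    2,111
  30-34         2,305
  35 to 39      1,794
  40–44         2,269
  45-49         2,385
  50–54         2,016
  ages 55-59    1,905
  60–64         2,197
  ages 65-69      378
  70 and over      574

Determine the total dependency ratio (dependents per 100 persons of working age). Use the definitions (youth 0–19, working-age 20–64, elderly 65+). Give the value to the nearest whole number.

0–19: 1,832 + 1,743 + 1,478 + 1,484 = 6,537
20–64: 1,759 + 2,111 + 2,305 + 1,794 + 2,269 + 2,385 + 2,016 + 1,905 + 2,197 = 18,741
65+: 378 + 574 = 952
Total dependency ratio = (6,537 + 952) / 18,741 × 100 = 7,489 / 18,741 × 100 = 40

Total dependency ratio: 40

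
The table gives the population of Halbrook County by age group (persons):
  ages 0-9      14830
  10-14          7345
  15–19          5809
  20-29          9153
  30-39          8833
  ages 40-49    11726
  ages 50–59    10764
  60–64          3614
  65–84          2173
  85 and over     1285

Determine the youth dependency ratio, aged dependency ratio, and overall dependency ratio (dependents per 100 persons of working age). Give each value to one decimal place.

0–14: 14830 + 7345 = 22175
15–64: 5809 + 9153 + 8833 + 11726 + 10764 + 3614 = 49899
65+: 2173 + 1285 = 3458
Youth dependency ratio = 22175 / 49899 × 100 = 44.4
Old-age dependency ratio = 3458 / 49899 × 100 = 6.9
Total dependency ratio = (22175 + 3458) / 49899 × 100 = 25633 / 49899 × 100 = 51.4

Youth dependency ratio: 44.4
Old-age dependency ratio: 6.9
Total dependency ratio: 51.4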